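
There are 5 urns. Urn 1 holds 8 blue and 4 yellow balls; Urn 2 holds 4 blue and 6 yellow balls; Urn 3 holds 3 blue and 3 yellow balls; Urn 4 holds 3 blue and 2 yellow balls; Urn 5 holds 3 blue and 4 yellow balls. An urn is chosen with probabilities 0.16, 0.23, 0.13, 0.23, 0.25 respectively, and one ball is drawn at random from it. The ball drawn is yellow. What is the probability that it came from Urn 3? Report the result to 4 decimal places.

Tabulate prior·likelihood by source: [1] prior 0.16, lik 0.3333, product 0.05333; [2] prior 0.23, lik 0.6, product 0.1380; [3] prior 0.13, lik 0.5, product 0.06500; [4] prior 0.23, lik 0.4, product 0.09200; [5] prior 0.25, lik 0.5714, product 0.1429.
Normalizing constant = 0.49119; the posterior for Urn 3 is its product over the sum, 0.06500/0.49119 = 0.1323.

Posterior probability ≈ 0.1323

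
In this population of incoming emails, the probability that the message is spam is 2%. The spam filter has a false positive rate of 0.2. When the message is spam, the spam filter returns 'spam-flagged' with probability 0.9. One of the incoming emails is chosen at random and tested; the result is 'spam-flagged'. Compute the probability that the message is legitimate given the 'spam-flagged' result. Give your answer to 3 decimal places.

Let H be the event that the message is spam. P(H) = 0.02, so P(¬H) = 0.98. With E the 'spam-flagged' result, P(E|H) = 0.9 and P(E|¬H) = 0.2.
P(E) = 0.9·0.02 + 0.2·0.98 = 0.018000 + 0.19600 = 0.21400.
By Bayes' theorem, P(H|E) = 0.018000 / 0.21400 = 0.084. Hence P(¬H|E) = 1 − 0.084 = 0.916.

P(¬H | E) ≈ 0.916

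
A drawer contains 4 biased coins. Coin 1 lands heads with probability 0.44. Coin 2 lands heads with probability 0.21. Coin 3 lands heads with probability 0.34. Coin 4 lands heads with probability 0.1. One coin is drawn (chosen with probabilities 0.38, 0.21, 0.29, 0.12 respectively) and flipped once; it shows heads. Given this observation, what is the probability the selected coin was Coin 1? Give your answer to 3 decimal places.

Posterior probability ≈ 0.519

P(heads|C1) = 0.44; P(heads|C2) = 0.21; P(heads|C3) = 0.34; P(heads|C4) = 0.1.
Prior × likelihood for each source: 0.38·0.44=0.1672, 0.21·0.21=0.04410, 0.29·0.34=0.09860, 0.12·0.1=0.01200. Summing gives P(heads) = 0.32190.
P(Coin 1 | heads) = 0.1672 / 0.32190 = 0.519.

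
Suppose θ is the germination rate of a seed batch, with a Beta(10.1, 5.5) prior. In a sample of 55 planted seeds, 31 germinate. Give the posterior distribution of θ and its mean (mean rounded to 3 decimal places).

The binomial likelihood is conjugate to the Beta prior: with 31 successes and 24 failures, the posterior is Beta(10.1+31, 5.5+24) = Beta(41.1, 29.5).
Posterior mean = α/(α+β) = 41.1/70.6 = 0.582.

Posterior: Beta(41.1, 29.5); mean ≈ 0.582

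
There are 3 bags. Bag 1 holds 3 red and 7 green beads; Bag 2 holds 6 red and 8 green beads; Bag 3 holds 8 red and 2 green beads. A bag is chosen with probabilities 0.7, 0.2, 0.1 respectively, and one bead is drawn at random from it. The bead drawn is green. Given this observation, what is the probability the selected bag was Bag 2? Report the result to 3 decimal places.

Posterior probability ≈ 0.183

P(green|Bag 1) = 0.7; P(green|Bag 2) = 0.5714; P(green|Bag 3) = 0.2.
Prior × likelihood for each source: 0.7·0.7=0.4900, 0.2·0.5714=0.1143, 0.1·0.2=0.02000. Summing gives P(green) = 0.62429.
P(Bag 2 | green) = 0.1143 / 0.62429 = 0.183.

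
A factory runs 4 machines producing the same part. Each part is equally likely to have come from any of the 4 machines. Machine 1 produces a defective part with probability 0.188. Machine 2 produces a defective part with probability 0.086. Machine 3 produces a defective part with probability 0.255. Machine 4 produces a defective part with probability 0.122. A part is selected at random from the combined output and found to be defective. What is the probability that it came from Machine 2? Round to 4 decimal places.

P(defective|M1) = 0.188; P(defective|M2) = 0.086; P(defective|M3) = 0.255; P(defective|M4) = 0.122.
Prior × likelihood for each source: 0.25·0.188=0.04700, 0.25·0.086=0.02150, 0.25·0.255=0.06375, 0.25·0.122=0.03050. Summing gives P(defective) = 0.16275.
P(Machine 2 | defective) = 0.02150 / 0.16275 = 0.1321.

Posterior probability ≈ 0.1321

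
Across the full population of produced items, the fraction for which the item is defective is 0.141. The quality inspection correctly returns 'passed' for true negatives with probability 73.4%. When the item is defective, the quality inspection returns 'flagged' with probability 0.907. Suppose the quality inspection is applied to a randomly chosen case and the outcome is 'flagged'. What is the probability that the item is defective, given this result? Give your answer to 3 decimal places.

Let H be the event that the item is defective. P(H) = 0.141, so P(¬H) = 0.859. With E the 'flagged' result, P(E|H) = 0.907 and P(E|¬H) = 0.266.
P(E) = 0.907·0.141 + 0.266·0.859 = 0.12789 + 0.22849 = 0.35638.
By Bayes' theorem, P(H|E) = 0.12789 / 0.35638 = 0.359.

P(H | E) ≈ 0.359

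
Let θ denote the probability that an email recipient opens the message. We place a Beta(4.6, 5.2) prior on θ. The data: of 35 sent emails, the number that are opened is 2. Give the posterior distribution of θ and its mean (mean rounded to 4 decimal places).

Observing 2 successes and 33 failures updates Beta(4.6, 5.2) by adding the success and failure counts to the two shape parameters: α = 4.6+2 = 6.6, β = 5.2+33 = 38.2.
Posterior mean = α/(α+β) = 6.6/44.8 = 0.1473.

Posterior: Beta(6.6, 38.2); mean ≈ 0.1473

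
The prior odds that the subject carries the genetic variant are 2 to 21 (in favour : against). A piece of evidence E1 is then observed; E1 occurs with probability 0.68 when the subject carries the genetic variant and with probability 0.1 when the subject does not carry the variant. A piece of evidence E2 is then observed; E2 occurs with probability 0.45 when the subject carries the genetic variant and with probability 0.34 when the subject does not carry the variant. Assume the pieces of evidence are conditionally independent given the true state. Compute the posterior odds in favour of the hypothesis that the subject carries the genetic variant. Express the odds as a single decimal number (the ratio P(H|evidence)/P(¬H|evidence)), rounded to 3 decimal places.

Posterior odds ≈ 0.857

Prior odds = 2/21 = 0.095238.
Likelihood ratio for E1 = 0.68/0.1 = 6.8000.
Likelihood ratio for E2 = 0.45/0.34 = 1.3235.
Posterior odds = prior odds × LR₁ × LR₂ = 0.85714.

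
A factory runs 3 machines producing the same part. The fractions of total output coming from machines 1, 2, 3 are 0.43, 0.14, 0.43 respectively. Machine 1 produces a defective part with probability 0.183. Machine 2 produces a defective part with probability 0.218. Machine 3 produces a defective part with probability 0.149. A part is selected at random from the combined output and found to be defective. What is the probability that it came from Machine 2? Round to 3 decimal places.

Tabulate prior·likelihood by source: [1] prior 0.43, lik 0.183, product 0.07869; [2] prior 0.14, lik 0.218, product 0.03052; [3] prior 0.43, lik 0.149, product 0.06407.
Normalizing constant = 0.17328; the posterior for Machine 2 is its product over the sum, 0.03052/0.17328 = 0.176.

Posterior probability ≈ 0.176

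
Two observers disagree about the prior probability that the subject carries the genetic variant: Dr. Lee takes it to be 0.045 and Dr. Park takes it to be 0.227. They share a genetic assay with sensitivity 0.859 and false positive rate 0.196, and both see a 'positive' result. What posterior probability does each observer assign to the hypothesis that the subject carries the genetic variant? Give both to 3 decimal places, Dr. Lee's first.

The likelihood ratio for a 'positive' result is 0.859/0.196 = 4.3827.
Dr. Lee: prior odds 0.045/0.955 = 0.047120; posterior odds 0.20651; posterior probability 0.171.
Dr. Park: prior odds 0.227/0.773 = 0.29366; posterior odds 1.2870; posterior probability 0.563.

Dr. Lee: 0.171; Dr. Park: 0.563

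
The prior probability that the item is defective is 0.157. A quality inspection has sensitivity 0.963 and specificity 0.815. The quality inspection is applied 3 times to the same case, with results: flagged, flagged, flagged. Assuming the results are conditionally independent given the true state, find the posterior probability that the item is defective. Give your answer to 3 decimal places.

Posterior P(H) ≈ 0.963

With H the event that the item is defective, the joint likelihood of the observed sequence is P(data|H) = 0.963·0.963·0.963 = 0.89306 and P(data|¬H) = 0.185·0.185·0.185 = 0.0063316.
Bayes: P(H|data) = 0.157·0.89306 / (0.157·0.89306 + 0.843·0.0063316) = 0.14021/0.14555 = 0.9633.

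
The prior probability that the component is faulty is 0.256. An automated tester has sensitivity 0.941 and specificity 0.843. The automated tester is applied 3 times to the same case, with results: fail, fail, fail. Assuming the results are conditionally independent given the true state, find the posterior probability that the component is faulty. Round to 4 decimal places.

Posterior P(H) ≈ 0.9867

With H the event that the component is faulty, the joint likelihood of the observed sequence is P(data|H) = 0.941·0.941·0.941 = 0.83324 and P(data|¬H) = 0.157·0.157·0.157 = 0.0038699.
Bayes: P(H|data) = 0.256·0.83324 / (0.256·0.83324 + 0.744·0.0038699) = 0.21331/0.21619 = 0.9867.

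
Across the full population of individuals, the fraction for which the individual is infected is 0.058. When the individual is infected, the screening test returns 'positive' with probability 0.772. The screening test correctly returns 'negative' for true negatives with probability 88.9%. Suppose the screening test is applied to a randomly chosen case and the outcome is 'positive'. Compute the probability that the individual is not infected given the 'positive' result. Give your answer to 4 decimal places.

P(¬H | E) ≈ 0.7002

Let H be the event that the individual is infected. P(H) = 0.058, so P(¬H) = 0.942. With E the 'positive' result, P(E|H) = 0.772 and P(E|¬H) = 0.111.
P(E) = 0.772·0.058 + 0.111·0.942 = 0.044776 + 0.10456 = 0.14934.
By Bayes' theorem, P(H|E) = 0.044776 / 0.14934 = 0.2998. Hence P(¬H|E) = 1 − 0.2998 = 0.7002.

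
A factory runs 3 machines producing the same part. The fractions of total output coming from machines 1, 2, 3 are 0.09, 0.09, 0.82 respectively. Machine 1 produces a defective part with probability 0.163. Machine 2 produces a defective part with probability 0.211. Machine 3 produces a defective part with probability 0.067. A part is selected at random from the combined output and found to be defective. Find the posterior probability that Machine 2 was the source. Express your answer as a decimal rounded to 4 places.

Posterior probability ≈ 0.2143

P(defective|M1) = 0.163; P(defective|M2) = 0.211; P(defective|M3) = 0.067.
Prior × likelihood for each source: 0.09·0.163=0.01467, 0.09·0.211=0.01899, 0.82·0.067=0.05494. Summing gives P(defective) = 0.088600.
P(Machine 2 | defective) = 0.01899 / 0.088600 = 0.2143.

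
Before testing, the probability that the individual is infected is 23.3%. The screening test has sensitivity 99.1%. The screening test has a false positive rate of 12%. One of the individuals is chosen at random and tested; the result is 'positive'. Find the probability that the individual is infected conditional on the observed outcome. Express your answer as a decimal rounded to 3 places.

P(H | E) ≈ 0.715

Let H be the event that the individual is infected. P(H) = 0.233, so P(¬H) = 0.767. With E the 'positive' result, P(E|H) = 0.991 and P(E|¬H) = 0.12.
P(E) = 0.991·0.233 + 0.12·0.767 = 0.23090 + 0.092040 = 0.32294.
By Bayes' theorem, P(H|E) = 0.23090 / 0.32294 = 0.715.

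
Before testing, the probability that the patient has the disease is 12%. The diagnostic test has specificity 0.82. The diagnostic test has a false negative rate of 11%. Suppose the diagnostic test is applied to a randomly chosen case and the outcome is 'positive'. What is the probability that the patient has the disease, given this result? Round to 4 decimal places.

Let H be the event that the patient has the disease. P(H) = 0.12, so P(¬H) = 0.88. With E the 'positive' result, P(E|H) = 0.89 and P(E|¬H) = 0.18.
P(E) = 0.89·0.12 + 0.18·0.88 = 0.10680 + 0.15840 = 0.26520.
By Bayes' theorem, P(H|E) = 0.10680 / 0.26520 = 0.4027.

P(H | E) ≈ 0.4027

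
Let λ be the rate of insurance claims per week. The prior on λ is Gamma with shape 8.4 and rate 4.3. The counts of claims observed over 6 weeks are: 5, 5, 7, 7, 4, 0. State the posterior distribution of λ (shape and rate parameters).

Total count ∑xᵢ = 28 over n = 6 weeks.
Gamma is conjugate to the Poisson likelihood: posterior is Gamma(shape = 8.4+28 = 36.4, rate = 4.3+6 = 10.3).

Posterior: Gamma(shape=36.4, rate=10.3)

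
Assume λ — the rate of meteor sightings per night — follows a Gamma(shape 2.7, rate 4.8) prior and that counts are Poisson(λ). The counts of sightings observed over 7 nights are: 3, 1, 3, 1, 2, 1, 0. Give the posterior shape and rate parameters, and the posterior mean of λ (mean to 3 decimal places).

Total count ∑xᵢ = 11 over n = 7 nights.
Gamma is conjugate to the Poisson likelihood: posterior is Gamma(shape = 2.7+11 = 13.7, rate = 4.8+7 = 11.8).
E[λ | data] = 13.7/11.8 = 1.161.

Posterior: Gamma(shape=13.7, rate=11.8); mean ≈ 1.161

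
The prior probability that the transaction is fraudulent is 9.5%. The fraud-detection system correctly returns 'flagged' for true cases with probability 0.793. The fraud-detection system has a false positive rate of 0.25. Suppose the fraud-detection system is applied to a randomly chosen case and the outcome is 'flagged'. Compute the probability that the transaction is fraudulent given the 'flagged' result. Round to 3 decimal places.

P(H | E) ≈ 0.250

Write H for 'the transaction is fraudulent'. Prior odds H:¬H = 0.095/0.905 = 0.10497. For the 'flagged' outcome, the likelihood ratio is 0.793/0.25 = 3.1720.
Posterior odds = 0.10497 × 3.1720 = 0.33297, so P(H|E) = 0.33297/(1+0.33297) = 0.250.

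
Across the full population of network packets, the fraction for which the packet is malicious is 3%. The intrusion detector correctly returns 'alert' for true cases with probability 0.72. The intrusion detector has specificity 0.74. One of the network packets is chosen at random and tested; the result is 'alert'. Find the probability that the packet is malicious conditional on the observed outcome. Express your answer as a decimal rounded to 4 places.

P(H | E) ≈ 0.0789

Write H for 'the packet is malicious'. Prior odds H:¬H = 0.03/0.97 = 0.030928. For the 'alert' outcome, the likelihood ratio is 0.72/0.26 = 2.7692.
Posterior odds = 0.030928 × 2.7692 = 0.085646, so P(H|E) = 0.085646/(1+0.085646) = 0.0789.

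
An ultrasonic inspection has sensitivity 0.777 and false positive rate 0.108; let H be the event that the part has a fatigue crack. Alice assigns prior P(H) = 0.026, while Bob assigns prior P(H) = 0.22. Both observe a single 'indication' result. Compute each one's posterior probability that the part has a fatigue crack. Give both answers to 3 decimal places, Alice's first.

P('+'|H) = 0.777, P('+'|¬H) = 0.108.
Alice: numerator 0.777·0.026 = 0.020202; evidence = 0.020202+0.108·0.974 = 0.12539; posterior = 0.161.
Bob: numerator 0.777·0.22 = 0.17094; evidence = 0.17094+0.108·0.78 = 0.25518; posterior = 0.670.

Alice: 0.161; Bob: 0.670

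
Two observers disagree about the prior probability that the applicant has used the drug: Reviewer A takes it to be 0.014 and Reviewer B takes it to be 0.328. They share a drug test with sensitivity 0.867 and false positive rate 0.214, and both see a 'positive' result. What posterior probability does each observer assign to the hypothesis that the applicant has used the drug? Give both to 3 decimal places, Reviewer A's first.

The likelihood ratio for a 'positive' result is 0.867/0.214 = 4.0514.
Reviewer A: prior odds 0.014/0.986 = 0.014199; posterior odds 0.057525; posterior probability 0.054.
Reviewer B: prior odds 0.328/0.672 = 0.48810; posterior odds 1.9775; posterior probability 0.664.

Reviewer A: 0.054; Reviewer B: 0.664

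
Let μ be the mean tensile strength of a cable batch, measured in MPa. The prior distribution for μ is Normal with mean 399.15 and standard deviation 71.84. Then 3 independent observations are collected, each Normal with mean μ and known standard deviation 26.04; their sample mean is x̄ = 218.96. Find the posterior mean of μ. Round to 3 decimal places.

With known σ, the Normal prior is conjugate. Weight on the data is w = (n/σ²)/(n/σ² + 1/τ₀²) = 0.00442425/(0.00442425+0.00019376) = 0.95804.
Posterior mean = w·x̄ + (1−w)·μ₀ = 0.95804·218.96 + 0.041958·399.15 = 226.520.

Posterior mean ≈ 226.520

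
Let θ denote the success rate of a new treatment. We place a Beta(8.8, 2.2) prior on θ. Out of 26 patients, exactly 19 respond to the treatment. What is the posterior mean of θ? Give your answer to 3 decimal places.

The binomial likelihood is conjugate to the Beta prior: with 19 successes and 7 failures, the posterior is Beta(8.8+19, 2.2+7) = Beta(27.8, 9.2).
E[θ | data] = 27.8/(27.8+9.2) = 0.751.

Posterior mean ≈ 0.751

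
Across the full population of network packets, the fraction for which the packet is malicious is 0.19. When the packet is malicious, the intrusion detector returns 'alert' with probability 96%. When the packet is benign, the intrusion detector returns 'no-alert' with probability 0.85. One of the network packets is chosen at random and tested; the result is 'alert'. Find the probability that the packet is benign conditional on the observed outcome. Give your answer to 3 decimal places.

Let H be the event that the packet is malicious. P(H) = 0.19, so P(¬H) = 0.81. With E the 'alert' result, P(E|H) = 0.96 and P(E|¬H) = 0.15.
P(E) = 0.96·0.19 + 0.15·0.81 = 0.18240 + 0.12150 = 0.30390.
By Bayes' theorem, P(H|E) = 0.18240 / 0.30390 = 0.600. Hence P(¬H|E) = 1 − 0.600 = 0.400.

P(¬H | E) ≈ 0.400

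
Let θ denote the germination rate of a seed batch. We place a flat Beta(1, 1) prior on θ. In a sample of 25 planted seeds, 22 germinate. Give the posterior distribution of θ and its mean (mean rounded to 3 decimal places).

Posterior: Beta(23, 4); mean ≈ 0.852

The binomial likelihood is conjugate to the Beta prior: with 22 successes and 3 failures, the posterior is Beta(1+22, 1+3) = Beta(23, 4).
E[θ | data] = 23/(23+4) = 0.852.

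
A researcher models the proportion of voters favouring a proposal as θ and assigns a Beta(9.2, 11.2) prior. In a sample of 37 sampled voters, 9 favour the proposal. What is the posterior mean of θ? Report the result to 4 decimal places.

Posterior mean ≈ 0.3171

Observing 9 successes and 28 failures updates Beta(9.2, 11.2) by adding the success and failure counts to the two shape parameters: α = 9.2+9 = 18.2, β = 11.2+28 = 39.2.
Posterior mean = α/(α+β) = 18.2/57.4 = 0.3171.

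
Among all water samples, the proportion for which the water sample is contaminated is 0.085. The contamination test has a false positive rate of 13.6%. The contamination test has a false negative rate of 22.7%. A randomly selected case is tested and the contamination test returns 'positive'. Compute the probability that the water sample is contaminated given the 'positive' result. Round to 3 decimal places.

Let H be the event that the water sample is contaminated. P(H) = 0.085, so P(¬H) = 0.915. With E the 'positive' result, P(E|H) = 0.773 and P(E|¬H) = 0.136.
P(E) = 0.773·0.085 + 0.136·0.915 = 0.065705 + 0.12444 = 0.19015.
By Bayes' theorem, P(H|E) = 0.065705 / 0.19015 = 0.346.

P(H | E) ≈ 0.346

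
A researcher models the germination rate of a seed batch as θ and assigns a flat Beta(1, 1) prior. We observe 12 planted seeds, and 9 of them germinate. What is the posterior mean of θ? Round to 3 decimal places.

Posterior mean ≈ 0.714

Observing 9 successes and 3 failures updates Beta(1, 1) by adding the success and failure counts to the two shape parameters: α = 1+9 = 10, β = 1+3 = 4.
E[θ | data] = 10/(10+4) = 0.714.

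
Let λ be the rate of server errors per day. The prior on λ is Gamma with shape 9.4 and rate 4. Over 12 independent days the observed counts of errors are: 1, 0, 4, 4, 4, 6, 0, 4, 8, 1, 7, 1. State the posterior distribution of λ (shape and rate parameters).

Total count ∑xᵢ = 40 over n = 12 days.
Gamma is conjugate to the Poisson likelihood: posterior is Gamma(shape = 9.4+40 = 49.4, rate = 4+12 = 16).

Posterior: Gamma(shape=49.4, rate=16)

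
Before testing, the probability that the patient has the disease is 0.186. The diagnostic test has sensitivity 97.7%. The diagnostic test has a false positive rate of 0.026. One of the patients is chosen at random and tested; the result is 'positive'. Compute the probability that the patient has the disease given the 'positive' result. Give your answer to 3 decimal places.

Let H be the event that the patient has the disease. P(H) = 0.186, so P(¬H) = 0.814. With E the 'positive' result, P(E|H) = 0.977 and P(E|¬H) = 0.026.
P(E) = 0.977·0.186 + 0.026·0.814 = 0.18172 + 0.021164 = 0.20289.
By Bayes' theorem, P(H|E) = 0.18172 / 0.20289 = 0.896.

P(H | E) ≈ 0.896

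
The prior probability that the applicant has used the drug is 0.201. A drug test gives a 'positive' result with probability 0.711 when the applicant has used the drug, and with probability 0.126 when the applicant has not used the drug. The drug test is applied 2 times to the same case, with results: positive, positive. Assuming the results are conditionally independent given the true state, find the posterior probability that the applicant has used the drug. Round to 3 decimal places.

Posterior P(H) ≈ 0.889

With H the event that the applicant has used the drug, the joint likelihood of the observed sequence is P(data|H) = 0.711·0.711 = 0.50552 and P(data|¬H) = 0.126·0.126 = 0.015876.
Bayes: P(H|data) = 0.201·0.50552 / (0.201·0.50552 + 0.799·0.015876) = 0.10161/0.11429 = 0.8890.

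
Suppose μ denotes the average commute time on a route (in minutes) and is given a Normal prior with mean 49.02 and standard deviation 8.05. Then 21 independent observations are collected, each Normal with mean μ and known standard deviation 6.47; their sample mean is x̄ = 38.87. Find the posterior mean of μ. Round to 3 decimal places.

Posterior mean ≈ 39.173

With known σ, the Normal prior is conjugate. Weight on the data is w = (n/σ²)/(n/σ² + 1/τ₀²) = 0.501661/(0.501661+0.0154315) = 0.97016.
Posterior mean = w·x̄ + (1−w)·μ₀ = 0.97016·38.87 + 0.029843·49.02 = 39.173.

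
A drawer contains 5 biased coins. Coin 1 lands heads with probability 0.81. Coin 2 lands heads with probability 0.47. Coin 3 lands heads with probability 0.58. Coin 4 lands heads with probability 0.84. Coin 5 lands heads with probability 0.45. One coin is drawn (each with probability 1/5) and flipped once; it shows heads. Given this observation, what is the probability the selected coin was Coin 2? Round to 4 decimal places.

P(heads|C1) = 0.81; P(heads|C2) = 0.47; P(heads|C3) = 0.58; P(heads|C4) = 0.84; P(heads|C5) = 0.45.
Prior × likelihood for each source: 0.2·0.81=0.1620, 0.2·0.47=0.09400, 0.2·0.58=0.1160, 0.2·0.84=0.1680, 0.2·0.45=0.09000. Summing gives P(heads) = 0.63000.
P(Coin 2 | heads) = 0.09400 / 0.63000 = 0.1492.

Posterior probability ≈ 0.1492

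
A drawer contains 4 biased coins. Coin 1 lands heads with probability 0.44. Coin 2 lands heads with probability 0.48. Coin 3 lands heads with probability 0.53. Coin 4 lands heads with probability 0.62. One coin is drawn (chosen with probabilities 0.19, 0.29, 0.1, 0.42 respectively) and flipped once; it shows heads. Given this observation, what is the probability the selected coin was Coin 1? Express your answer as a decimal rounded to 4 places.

P(heads|C1) = 0.44; P(heads|C2) = 0.48; P(heads|C3) = 0.53; P(heads|C4) = 0.62.
Prior × likelihood for each source: 0.19·0.44=0.08360, 0.29·0.48=0.1392, 0.1·0.53=0.05300, 0.42·0.62=0.2604. Summing gives P(heads) = 0.53620.
P(Coin 1 | heads) = 0.08360 / 0.53620 = 0.1559.

Posterior probability ≈ 0.1559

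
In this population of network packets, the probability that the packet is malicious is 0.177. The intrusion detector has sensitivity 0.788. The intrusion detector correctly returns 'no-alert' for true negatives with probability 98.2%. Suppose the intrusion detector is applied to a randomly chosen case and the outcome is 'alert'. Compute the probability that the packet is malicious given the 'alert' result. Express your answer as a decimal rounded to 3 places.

Write H for 'the packet is malicious'. Prior odds H:¬H = 0.177/0.823 = 0.21507. For the 'alert' outcome, the likelihood ratio is 0.788/0.018 = 43.778.
Posterior odds = 0.21507 × 43.778 = 9.4151, so P(H|E) = 9.4151/(1+9.4151) = 0.904.

P(H | E) ≈ 0.904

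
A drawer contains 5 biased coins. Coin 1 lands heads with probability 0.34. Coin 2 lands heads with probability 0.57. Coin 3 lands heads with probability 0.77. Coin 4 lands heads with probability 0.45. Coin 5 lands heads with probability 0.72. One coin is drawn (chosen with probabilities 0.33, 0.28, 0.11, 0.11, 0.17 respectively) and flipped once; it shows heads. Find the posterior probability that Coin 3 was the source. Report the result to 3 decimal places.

Posterior probability ≈ 0.160

Tabulate prior·likelihood by source: [1] prior 0.33, lik 0.34, product 0.1122; [2] prior 0.28, lik 0.57, product 0.1596; [3] prior 0.11, lik 0.77, product 0.08470; [4] prior 0.11, lik 0.45, product 0.04950; [5] prior 0.17, lik 0.72, product 0.1224.
Normalizing constant = 0.52840; the posterior for Coin 3 is its product over the sum, 0.08470/0.52840 = 0.160.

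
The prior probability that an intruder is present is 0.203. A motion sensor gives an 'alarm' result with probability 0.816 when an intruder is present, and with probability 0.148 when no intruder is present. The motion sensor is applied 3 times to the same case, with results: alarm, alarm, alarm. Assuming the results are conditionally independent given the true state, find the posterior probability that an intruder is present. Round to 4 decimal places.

Posterior P(H) ≈ 0.9771

With H the event that an intruder is present, the joint likelihood of the observed sequence is P(data|H) = 0.816·0.816·0.816 = 0.54334 and P(data|¬H) = 0.148·0.148·0.148 = 0.0032418.
Bayes: P(H|data) = 0.203·0.54334 / (0.203·0.54334 + 0.797·0.0032418) = 0.11030/0.11288 = 0.9771.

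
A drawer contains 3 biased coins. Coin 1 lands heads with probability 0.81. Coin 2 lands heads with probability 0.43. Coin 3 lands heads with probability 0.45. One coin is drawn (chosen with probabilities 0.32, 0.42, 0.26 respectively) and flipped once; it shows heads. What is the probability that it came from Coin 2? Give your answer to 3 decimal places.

Posterior probability ≈ 0.324

Tabulate prior·likelihood by source: [1] prior 0.32, lik 0.81, product 0.2592; [2] prior 0.42, lik 0.43, product 0.1806; [3] prior 0.26, lik 0.45, product 0.1170.
Normalizing constant = 0.55680; the posterior for Coin 2 is its product over the sum, 0.1806/0.55680 = 0.324.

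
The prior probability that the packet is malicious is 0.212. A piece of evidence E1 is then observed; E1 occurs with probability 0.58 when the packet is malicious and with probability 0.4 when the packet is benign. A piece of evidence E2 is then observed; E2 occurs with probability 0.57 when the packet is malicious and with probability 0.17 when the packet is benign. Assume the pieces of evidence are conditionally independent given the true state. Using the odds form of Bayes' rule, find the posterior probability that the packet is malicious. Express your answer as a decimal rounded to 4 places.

Prior odds = 0.212/(1−0.212) = 0.26904. In log-odds, ln(0.26904) = -1.3129.
Add log likelihood ratios: ln(1.4500) + ln(3.3529) = 1.5814.
Posterior log-odds = 0.26849, so posterior odds = exp(0.26849) = 1.3080. Converting, P(H|E) = 1.3080/2.3080 = 0.5667.

Posterior probability ≈ 0.5667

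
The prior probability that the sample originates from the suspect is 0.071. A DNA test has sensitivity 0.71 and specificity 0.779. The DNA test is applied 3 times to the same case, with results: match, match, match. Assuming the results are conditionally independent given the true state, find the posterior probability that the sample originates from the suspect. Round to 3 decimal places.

Let H be the event that the sample originates from the suspect; start with P(H) = 0.071. P('match'|H) = 0.71, P('match'|¬H) = 0.221.
Update on result 1 ('match'): P(H) ← 0.71·0.0710 / (0.71·0.0710 + 0.221·0.9290) = 0.050410/0.25572 = 0.1971.
Update on result 2 ('match'): P(H) ← 0.71·0.1971 / (0.71·0.1971 + 0.221·0.8029) = 0.13996/0.31740 = 0.4410.
Update on result 3 ('match'): P(H) ← 0.71·0.4410 / (0.71·0.4410 + 0.221·0.5590) = 0.31309/0.43663 = 0.7171.

Posterior P(H) ≈ 0.717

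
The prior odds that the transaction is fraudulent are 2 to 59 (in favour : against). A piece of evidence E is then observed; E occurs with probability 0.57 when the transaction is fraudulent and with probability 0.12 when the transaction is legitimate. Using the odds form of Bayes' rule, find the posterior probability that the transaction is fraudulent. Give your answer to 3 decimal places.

Prior odds = 2/59 = 0.033898.
Likelihood ratio for E = 0.57/0.12 = 4.7500.
Posterior odds = prior odds × LR = 0.16102.
Posterior probability = odds/(1+odds) = 0.16102/1.1610 = 0.139.

Posterior probability ≈ 0.139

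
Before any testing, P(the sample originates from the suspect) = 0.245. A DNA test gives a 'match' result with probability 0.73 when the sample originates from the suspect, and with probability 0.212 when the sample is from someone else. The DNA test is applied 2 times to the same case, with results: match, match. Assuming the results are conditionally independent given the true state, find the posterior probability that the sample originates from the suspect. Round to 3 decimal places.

Posterior P(H) ≈ 0.794

With H the event that the sample originates from the suspect, the joint likelihood of the observed sequence is P(data|H) = 0.73·0.73 = 0.53290 and P(data|¬H) = 0.212·0.212 = 0.044944.
Bayes: P(H|data) = 0.245·0.53290 / (0.245·0.53290 + 0.755·0.044944) = 0.13056/0.16449 = 0.7937.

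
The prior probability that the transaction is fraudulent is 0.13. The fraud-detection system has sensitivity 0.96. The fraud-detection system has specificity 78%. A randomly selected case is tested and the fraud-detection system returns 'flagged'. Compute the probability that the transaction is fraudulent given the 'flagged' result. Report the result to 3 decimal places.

P(H | E) ≈ 0.395

Let H be the event that the transaction is fraudulent. P(H) = 0.13, so P(¬H) = 0.87. With E the 'flagged' result, P(E|H) = 0.96 and P(E|¬H) = 0.22.
P(E) = 0.96·0.13 + 0.22·0.87 = 0.12480 + 0.19140 = 0.31620.
By Bayes' theorem, P(H|E) = 0.12480 / 0.31620 = 0.395.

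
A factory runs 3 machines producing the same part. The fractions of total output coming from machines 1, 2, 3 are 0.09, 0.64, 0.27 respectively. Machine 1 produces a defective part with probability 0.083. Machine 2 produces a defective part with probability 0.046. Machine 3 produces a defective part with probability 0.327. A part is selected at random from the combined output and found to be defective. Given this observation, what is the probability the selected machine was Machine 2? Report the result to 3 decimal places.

P(defective|M1) = 0.083; P(defective|M2) = 0.046; P(defective|M3) = 0.327.
Prior × likelihood for each source: 0.09·0.083=0.007470, 0.64·0.046=0.02944, 0.27·0.327=0.08829. Summing gives P(defective) = 0.12520.
P(Machine 2 | defective) = 0.02944 / 0.12520 = 0.235.

Posterior probability ≈ 0.235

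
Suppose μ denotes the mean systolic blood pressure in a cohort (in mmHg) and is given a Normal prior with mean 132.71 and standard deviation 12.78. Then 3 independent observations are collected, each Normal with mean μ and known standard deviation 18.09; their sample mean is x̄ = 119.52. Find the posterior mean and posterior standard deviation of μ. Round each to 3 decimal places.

Prior precision 1/τ₀² = 1/12.78² = 0.00612263; data precision n/σ² = 3/18.09² = 0.00916736.
Posterior precision = 0.00612263 + 0.00916736 = 0.0152900, giving posterior SD = 1/√0.0152900 = 8.087.
Posterior mean = (0.00612263·132.71 + 0.00916736·119.52) / 0.0152900 = 124.802.

Posterior mean ≈ 124.802; posterior SD ≈ 8.087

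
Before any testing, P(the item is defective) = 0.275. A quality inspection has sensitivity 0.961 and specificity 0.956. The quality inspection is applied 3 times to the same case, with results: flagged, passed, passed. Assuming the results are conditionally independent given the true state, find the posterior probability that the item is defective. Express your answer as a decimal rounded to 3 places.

Posterior P(H) ≈ 0.014

Let H be the event that the item is defective; start with P(H) = 0.275. P('flagged'|H) = 0.961, P('flagged'|¬H) = 0.044.
Update on result 1 ('flagged'): P(H) ← 0.961·0.2750 / (0.961·0.2750 + 0.044·0.7250) = 0.26428/0.29618 = 0.8923.
Update on result 2 ('passed'): P(H) ← 0.039·0.8923 / (0.039·0.8923 + 0.956·0.1077) = 0.034799/0.13777 = 0.2526.
Update on result 3 ('passed'): P(H) ← 0.039·0.2526 / (0.039·0.2526 + 0.956·0.7474) = 0.0098513/0.72437 = 0.0136.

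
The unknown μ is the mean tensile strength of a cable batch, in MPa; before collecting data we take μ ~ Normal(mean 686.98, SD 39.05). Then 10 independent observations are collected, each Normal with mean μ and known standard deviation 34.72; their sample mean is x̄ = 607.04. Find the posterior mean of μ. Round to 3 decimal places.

Posterior mean ≈ 612.897

Prior precision 1/τ₀² = 1/39.05² = 0.00065578; data precision n/σ² = 10/34.72² = 0.00829546.
Posterior precision = 0.00065578 + 0.00829546 = 0.00895124.
Posterior mean = (0.00065578·686.98 + 0.00829546·607.04) / 0.00895124 = 612.897.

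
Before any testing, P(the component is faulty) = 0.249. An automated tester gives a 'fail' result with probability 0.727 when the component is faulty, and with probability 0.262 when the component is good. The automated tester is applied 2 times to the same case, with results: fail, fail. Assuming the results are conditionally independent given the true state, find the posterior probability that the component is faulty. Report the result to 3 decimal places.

Let H be the event that the component is faulty; start with P(H) = 0.249. P('fail'|H) = 0.727, P('fail'|¬H) = 0.262.
Update on result 1 ('fail'): P(H) ← 0.727·0.2490 / (0.727·0.2490 + 0.262·0.7510) = 0.18102/0.37779 = 0.4792.
Update on result 2 ('fail'): P(H) ← 0.727·0.4792 / (0.727·0.4792 + 0.262·0.5208) = 0.34836/0.48481 = 0.7185.

Posterior P(H) ≈ 0.719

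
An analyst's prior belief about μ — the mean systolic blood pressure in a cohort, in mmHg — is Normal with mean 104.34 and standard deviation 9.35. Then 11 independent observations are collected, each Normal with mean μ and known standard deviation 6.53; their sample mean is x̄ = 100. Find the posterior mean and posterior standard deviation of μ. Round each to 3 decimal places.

Posterior mean ≈ 100.184; posterior SD ≈ 1.927

Prior precision 1/τ₀² = 1/9.35² = 0.0114387; data precision n/σ² = 11/6.53² = 0.257968.
Posterior precision = 0.0114387 + 0.257968 = 0.269407, giving posterior SD = 1/√0.269407 = 1.927.
Posterior mean = (0.0114387·104.34 + 0.257968·100) / 0.269407 = 100.184.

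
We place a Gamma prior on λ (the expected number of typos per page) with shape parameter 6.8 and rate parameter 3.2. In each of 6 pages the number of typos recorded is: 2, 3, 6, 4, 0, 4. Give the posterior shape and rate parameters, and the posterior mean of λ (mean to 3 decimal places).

Posterior: Gamma(shape=25.8, rate=9.2); mean ≈ 2.804

The Poisson likelihood adds the total count to the shape and the number of exposure periods to the rate. Here ∑xᵢ = 19 and n = 6, so shape 6.8→25.8 and rate 3.2→9.2.
Posterior mean = shape/rate = 25.8/9.2 = 2.804.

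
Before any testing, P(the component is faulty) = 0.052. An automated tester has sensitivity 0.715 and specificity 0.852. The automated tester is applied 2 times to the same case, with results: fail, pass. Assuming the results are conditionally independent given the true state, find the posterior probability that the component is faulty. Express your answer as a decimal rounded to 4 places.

Posterior P(H) ≈ 0.0814

Let H be the event that the component is faulty; start with P(H) = 0.052. P('fail'|H) = 0.715, P('fail'|¬H) = 0.148.
Update on result 1 ('fail'): P(H) ← 0.715·0.0520 / (0.715·0.0520 + 0.148·0.9480) = 0.037180/0.17748 = 0.2095.
Update on result 2 ('pass'): P(H) ← 0.285·0.2095 / (0.285·0.2095 + 0.852·0.7905) = 0.059703/0.73322 = 0.0814.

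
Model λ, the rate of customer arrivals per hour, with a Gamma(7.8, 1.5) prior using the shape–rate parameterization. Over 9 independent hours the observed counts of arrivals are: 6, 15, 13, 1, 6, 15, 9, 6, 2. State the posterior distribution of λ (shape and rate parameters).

Posterior: Gamma(shape=80.8, rate=10.5)

Total count ∑xᵢ = 73 over n = 9 hours.
Gamma is conjugate to the Poisson likelihood: posterior is Gamma(shape = 7.8+73 = 80.8, rate = 1.5+9 = 10.5).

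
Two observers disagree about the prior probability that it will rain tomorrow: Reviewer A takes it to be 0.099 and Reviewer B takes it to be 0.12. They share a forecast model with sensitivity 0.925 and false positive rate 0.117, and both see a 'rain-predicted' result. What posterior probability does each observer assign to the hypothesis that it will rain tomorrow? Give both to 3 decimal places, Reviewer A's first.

Reviewer A: 0.465; Reviewer B: 0.519

P('+'|H) = 0.925, P('+'|¬H) = 0.117.
Reviewer A: numerator 0.925·0.099 = 0.091575; evidence = 0.091575+0.117·0.901 = 0.19699; posterior = 0.465.
Reviewer B: numerator 0.925·0.12 = 0.11100; evidence = 0.11100+0.117·0.88 = 0.21396; posterior = 0.519.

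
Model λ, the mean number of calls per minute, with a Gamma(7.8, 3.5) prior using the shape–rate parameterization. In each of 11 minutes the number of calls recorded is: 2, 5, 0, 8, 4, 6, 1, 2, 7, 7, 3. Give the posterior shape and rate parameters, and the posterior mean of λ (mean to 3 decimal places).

Total count ∑xᵢ = 45 over n = 11 minutes.
Gamma is conjugate to the Poisson likelihood: posterior is Gamma(shape = 7.8+45 = 52.8, rate = 3.5+11 = 14.5).
E[λ | data] = 52.8/14.5 = 3.641.

Posterior: Gamma(shape=52.8, rate=14.5); mean ≈ 3.641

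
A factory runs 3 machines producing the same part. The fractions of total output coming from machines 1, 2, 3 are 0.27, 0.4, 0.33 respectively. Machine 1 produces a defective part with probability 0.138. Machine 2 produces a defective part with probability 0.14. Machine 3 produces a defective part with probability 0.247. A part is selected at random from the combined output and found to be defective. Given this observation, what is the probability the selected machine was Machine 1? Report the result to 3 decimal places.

Tabulate prior·likelihood by source: [1] prior 0.27, lik 0.138, product 0.03726; [2] prior 0.4, lik 0.14, product 0.05600; [3] prior 0.33, lik 0.247, product 0.08151.
Normalizing constant = 0.17477; the posterior for Machine 1 is its product over the sum, 0.03726/0.17477 = 0.213.

Posterior probability ≈ 0.213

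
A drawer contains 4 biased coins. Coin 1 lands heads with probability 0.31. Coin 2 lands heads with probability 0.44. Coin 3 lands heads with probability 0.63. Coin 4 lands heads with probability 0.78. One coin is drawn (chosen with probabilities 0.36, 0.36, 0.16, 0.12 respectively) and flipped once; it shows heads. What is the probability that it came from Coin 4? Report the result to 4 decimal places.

Tabulate prior·likelihood by source: [1] prior 0.36, lik 0.31, product 0.1116; [2] prior 0.36, lik 0.44, product 0.1584; [3] prior 0.16, lik 0.63, product 0.1008; [4] prior 0.12, lik 0.78, product 0.09360.
Normalizing constant = 0.46440; the posterior for Coin 4 is its product over the sum, 0.09360/0.46440 = 0.2016.

Posterior probability ≈ 0.2016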